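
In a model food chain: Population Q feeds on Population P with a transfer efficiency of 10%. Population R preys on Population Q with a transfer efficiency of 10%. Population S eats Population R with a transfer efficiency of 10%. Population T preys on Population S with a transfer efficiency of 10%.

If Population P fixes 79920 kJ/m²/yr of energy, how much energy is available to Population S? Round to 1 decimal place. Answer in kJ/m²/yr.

Population Q: 79920 × 0.1 = 7992 kJ/m²/yr
Population R: 7992 × 0.1 = 799.2 kJ/m²/yr
Population S: 799.2 × 0.1 = 79.92 kJ/m²/yr

79.9 kJ/m²/yr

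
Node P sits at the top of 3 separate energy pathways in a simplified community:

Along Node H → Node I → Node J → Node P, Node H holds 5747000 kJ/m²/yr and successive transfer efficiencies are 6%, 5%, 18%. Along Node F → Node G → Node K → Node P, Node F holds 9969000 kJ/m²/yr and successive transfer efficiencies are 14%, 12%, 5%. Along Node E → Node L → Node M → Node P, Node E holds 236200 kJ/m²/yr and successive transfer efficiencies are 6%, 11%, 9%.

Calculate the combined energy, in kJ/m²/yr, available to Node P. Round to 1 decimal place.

11617.6 kJ/m²/yr

Via Node H: 5747000 × 0.06 × 0.05 × 0.18 = 3103.38 kJ/m²/yr
Via Node F: 9969000 × 0.14 × 0.12 × 0.05 = 8373.96 kJ/m²/yr
Via Node E: 236200 × 0.06 × 0.11 × 0.09 = 140.3028 kJ/m²/yr
Total at Node P: 3103.38 + 8373.96 + 140.3028 = 11617.6428 kJ/m²/yr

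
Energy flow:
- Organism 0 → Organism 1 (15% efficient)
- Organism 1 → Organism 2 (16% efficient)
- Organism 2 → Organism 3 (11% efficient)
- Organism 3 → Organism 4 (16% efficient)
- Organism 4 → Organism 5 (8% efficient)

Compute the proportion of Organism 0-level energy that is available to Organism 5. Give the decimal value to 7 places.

0.0000338

Product of link efficiencies: 0.15 × 0.16 × 0.11 × 0.16 × 0.08 = 0.000033792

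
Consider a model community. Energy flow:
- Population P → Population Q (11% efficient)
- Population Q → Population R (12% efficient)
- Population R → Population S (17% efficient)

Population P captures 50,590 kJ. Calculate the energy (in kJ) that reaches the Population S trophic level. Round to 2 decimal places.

Population Q: 50590 × 0.11 = 5564.9 kJ
Population R: 5564.9 × 0.12 = 667.788 kJ
Population S: 667.788 × 0.17 = 113.52396 kJ

113.52 kJ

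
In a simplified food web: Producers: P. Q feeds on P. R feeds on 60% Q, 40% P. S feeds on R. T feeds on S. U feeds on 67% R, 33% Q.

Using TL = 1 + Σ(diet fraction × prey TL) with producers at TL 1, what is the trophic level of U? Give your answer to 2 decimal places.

Q: 1 + 1 = 2
R: 1 + (0.6×2 + 0.4×1) = 2.6
S: 1 + 2.6 = 3.6
T: 1 + 3.6 = 4.6
U: 1 + (0.67×2.6 + 0.33×2) = 3.402

3.40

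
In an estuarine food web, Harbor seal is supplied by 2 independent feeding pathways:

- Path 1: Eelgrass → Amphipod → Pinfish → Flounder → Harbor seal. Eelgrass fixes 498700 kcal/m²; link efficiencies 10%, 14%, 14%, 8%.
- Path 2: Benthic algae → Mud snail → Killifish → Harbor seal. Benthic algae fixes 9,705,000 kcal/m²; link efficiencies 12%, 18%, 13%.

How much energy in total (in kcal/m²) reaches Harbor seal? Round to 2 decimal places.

27329.84 kcal/m²

Path 1: 498700 × 0.1 × 0.14 × 0.14 × 0.08 = 78.19616 kcal/m²
Path 2: 9705000 × 0.12 × 0.18 × 0.13 = 27251.64 kcal/m²
Total at Harbor seal: 78.19616 + 27251.64 = 27329.83616 kcal/m²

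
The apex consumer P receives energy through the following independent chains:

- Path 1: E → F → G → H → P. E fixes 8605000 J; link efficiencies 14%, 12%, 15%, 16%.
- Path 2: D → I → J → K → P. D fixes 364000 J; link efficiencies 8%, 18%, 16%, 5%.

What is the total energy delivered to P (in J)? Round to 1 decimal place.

Path 1: 8605000 × 0.14 × 0.12 × 0.15 × 0.16 = 3469.536 J
Path 2: 364000 × 0.08 × 0.18 × 0.16 × 0.05 = 41.9328 J
Total at P: 3469.536 + 41.9328 = 3511.4688 J

3511.5 J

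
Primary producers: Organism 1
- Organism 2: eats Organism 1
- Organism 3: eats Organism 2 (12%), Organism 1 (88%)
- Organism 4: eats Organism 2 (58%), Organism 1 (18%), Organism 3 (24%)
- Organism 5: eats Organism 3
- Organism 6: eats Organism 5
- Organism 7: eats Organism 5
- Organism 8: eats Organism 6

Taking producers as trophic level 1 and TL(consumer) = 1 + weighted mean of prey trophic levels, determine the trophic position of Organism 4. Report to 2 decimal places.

Organism 2: 1 + 1 = 2
Organism 3: 1 + (0.12×2 + 0.88×1) = 2.12
Organism 4: 1 + (0.58×2 + 0.18×1 + 0.24×2.12) = 2.8488
Organism 5: 1 + 2.12 = 3.12
Organism 6: 1 + 3.12 = 4.12
Organism 7: 1 + 3.12 = 4.12
Organism 8: 1 + 4.12 = 5.12

2.85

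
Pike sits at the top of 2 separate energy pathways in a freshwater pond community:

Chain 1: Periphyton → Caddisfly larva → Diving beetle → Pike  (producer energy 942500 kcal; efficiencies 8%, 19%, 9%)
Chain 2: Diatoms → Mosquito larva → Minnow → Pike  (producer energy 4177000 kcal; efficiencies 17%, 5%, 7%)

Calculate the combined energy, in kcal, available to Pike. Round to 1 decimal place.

Chain 1: 942500 × 0.08 × 0.19 × 0.09 = 1289.34 kcal
Chain 2: 4177000 × 0.17 × 0.05 × 0.07 = 2485.315 kcal
Total at Pike: 1289.34 + 2485.315 = 3774.655 kcal

3774.7 kcal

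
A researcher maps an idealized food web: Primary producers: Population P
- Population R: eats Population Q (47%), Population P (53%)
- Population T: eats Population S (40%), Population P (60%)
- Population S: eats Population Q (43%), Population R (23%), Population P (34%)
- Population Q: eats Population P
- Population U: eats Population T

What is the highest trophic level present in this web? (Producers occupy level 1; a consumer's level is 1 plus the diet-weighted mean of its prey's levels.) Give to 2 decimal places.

Population Q: 1 + 1 = 2
Population R: 1 + (0.47×2 + 0.53×1) = 2.47
Population S: 1 + (0.43×2 + 0.23×2.47 + 0.34×1) = 2.7681
Population T: 1 + (0.4×2.7681 + 0.6×1) = 2.70724
Population U: 1 + 2.70724 = 3.70724

3.71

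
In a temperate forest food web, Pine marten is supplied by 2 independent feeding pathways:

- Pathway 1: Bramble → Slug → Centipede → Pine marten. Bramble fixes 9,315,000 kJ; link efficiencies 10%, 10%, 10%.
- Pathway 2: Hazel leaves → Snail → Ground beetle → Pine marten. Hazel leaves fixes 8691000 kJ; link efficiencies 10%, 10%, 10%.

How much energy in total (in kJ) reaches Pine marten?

18006 kJ

Pathway 1: 9315000 × 0.1 × 0.1 × 0.1 = 9315 kJ
Pathway 2: 8691000 × 0.1 × 0.1 × 0.1 = 8691 kJ
Total at Pine marten: 9315 + 8691 = 18006 kJ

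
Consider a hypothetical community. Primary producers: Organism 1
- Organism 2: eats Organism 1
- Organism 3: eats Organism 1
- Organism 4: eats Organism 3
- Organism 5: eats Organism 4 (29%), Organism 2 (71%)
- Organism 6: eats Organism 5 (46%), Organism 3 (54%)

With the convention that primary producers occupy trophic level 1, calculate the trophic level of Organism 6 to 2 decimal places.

3.59

Organism 2: 1 + 1 = 2
Organism 3: 1 + 1 = 2
Organism 4: 1 + 2 = 3
Organism 5: 1 + (0.29×3 + 0.71×2) = 3.29
Organism 6: 1 + (0.46×3.29 + 0.54×2) = 3.5934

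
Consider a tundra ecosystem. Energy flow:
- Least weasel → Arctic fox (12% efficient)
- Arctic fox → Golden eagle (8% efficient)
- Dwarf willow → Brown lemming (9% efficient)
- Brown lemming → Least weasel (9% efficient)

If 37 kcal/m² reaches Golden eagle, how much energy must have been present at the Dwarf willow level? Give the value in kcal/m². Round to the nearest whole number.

475823 kcal/m²

Cumulative transfer efficiency: 0.09 × 0.09 × 0.12 × 0.08 = 0.00007776
Dwarf willow energy = 37 / 0.00007776 = 475823 kcal/m²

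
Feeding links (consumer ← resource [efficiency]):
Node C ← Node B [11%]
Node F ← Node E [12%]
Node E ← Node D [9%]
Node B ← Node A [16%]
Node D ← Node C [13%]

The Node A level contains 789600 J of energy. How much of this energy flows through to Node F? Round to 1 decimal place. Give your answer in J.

Node B: 789600 × 0.16 = 126336 J
Node C: 126336 × 0.11 = 13896.96 J
Node D: 13896.96 × 0.13 = 1806.6048 J
Node E: 1806.6048 × 0.09 = 162.594432 J
Node F: 162.594432 × 0.12 = 19.51133184 J

19.5 J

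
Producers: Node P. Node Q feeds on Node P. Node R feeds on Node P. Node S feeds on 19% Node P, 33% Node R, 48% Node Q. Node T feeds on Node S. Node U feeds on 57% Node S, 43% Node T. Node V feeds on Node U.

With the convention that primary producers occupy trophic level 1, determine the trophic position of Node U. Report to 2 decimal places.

Node Q: 1 + 1 = 2
Node R: 1 + 1 = 2
Node S: 1 + (0.19×1 + 0.33×2 + 0.48×2) = 2.81
Node T: 1 + 2.81 = 3.81
Node U: 1 + (0.57×2.81 + 0.43×3.81) = 4.24
Node V: 1 + 4.24 = 5.24

4.24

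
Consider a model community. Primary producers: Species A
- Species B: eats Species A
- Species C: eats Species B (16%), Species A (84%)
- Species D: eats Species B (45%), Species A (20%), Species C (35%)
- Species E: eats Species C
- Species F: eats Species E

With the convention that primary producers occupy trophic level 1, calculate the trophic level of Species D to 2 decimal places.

Species B: 1 + 1 = 2
Species C: 1 + (0.16×2 + 0.84×1) = 2.16
Species D: 1 + (0.45×2 + 0.2×1 + 0.35×2.16) = 2.856
Species E: 1 + 2.16 = 3.16
Species F: 1 + 3.16 = 4.16

2.86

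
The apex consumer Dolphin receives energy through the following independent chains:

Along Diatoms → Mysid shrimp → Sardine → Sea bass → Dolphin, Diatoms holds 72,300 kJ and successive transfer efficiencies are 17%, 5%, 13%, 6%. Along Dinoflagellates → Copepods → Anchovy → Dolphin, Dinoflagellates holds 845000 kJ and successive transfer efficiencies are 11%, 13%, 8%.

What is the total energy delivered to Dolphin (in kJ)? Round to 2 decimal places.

971.47 kJ

Via Diatoms: 72300 × 0.17 × 0.05 × 0.13 × 0.06 = 4.79349 kJ
Via Dinoflagellates: 845000 × 0.11 × 0.13 × 0.08 = 966.68 kJ
Total at Dolphin: 4.79349 + 966.68 = 971.47349 kJ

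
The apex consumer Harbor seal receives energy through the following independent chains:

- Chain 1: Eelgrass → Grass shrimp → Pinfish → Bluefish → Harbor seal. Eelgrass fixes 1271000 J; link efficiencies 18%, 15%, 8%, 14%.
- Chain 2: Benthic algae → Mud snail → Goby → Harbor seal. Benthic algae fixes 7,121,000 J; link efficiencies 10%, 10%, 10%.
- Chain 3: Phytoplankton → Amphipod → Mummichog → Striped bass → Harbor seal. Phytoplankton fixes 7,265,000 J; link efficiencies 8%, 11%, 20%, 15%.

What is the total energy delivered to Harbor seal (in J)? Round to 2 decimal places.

9423.31 J

Chain 1: 1271000 × 0.18 × 0.15 × 0.08 × 0.14 = 384.3504 J
Chain 2: 7121000 × 0.1 × 0.1 × 0.1 = 7121 J
Chain 3: 7265000 × 0.08 × 0.11 × 0.2 × 0.15 = 1917.96 J
Total at Harbor seal: 384.3504 + 7121 + 1917.96 = 9423.3104 J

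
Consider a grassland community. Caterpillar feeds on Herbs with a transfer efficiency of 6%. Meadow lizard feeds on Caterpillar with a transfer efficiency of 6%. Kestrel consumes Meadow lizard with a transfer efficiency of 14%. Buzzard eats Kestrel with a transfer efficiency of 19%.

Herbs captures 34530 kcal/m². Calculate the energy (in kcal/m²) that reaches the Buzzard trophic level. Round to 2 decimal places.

Caterpillar: 34530 × 0.06 = 2071.8 kcal/m²
Meadow lizard: 2071.8 × 0.06 = 124.308 kcal/m²
Kestrel: 124.308 × 0.14 = 17.40312 kcal/m²
Buzzard: 17.40312 × 0.19 = 3.3065928 kcal/m²

3.31 kcal/m²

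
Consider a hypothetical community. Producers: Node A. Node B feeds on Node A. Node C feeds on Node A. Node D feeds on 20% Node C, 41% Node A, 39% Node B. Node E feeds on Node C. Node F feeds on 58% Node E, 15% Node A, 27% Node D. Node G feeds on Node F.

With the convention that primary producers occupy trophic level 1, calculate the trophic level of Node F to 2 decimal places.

Node B: 1 + 1 = 2
Node C: 1 + 1 = 2
Node D: 1 + (0.2×2 + 0.41×1 + 0.39×2) = 2.59
Node E: 1 + 2 = 3
Node F: 1 + (0.58×3 + 0.15×1 + 0.27×2.59) = 3.5893
Node G: 1 + 3.5893 = 4.5893

3.59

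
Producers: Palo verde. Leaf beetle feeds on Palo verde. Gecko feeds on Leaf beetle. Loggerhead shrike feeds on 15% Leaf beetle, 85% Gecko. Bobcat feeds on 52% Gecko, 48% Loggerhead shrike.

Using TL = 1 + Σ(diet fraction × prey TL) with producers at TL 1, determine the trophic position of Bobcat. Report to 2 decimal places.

4.41

Leaf beetle: 1 + 1 = 2
Gecko: 1 + 2 = 3
Loggerhead shrike: 1 + (0.15×2 + 0.85×3) = 3.85
Bobcat: 1 + (0.52×3 + 0.48×3.85) = 4.408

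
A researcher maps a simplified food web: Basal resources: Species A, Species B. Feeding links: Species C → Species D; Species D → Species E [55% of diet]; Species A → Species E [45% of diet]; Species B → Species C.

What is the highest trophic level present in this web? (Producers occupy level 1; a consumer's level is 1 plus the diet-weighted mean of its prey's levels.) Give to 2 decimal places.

Species C: 1 + 1 = 2
Species D: 1 + 2 = 3
Species E: 1 + (0.45×1 + 0.55×3) = 3.1

3.10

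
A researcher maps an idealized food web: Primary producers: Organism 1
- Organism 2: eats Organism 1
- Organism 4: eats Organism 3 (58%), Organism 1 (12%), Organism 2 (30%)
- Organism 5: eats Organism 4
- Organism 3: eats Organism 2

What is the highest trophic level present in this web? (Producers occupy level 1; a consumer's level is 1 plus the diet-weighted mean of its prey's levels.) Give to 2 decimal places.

Organism 2: 1 + 1 = 2
Organism 3: 1 + 2 = 3
Organism 4: 1 + (0.58×3 + 0.12×1 + 0.3×2) = 3.46
Organism 5: 1 + 3.46 = 4.46

4.46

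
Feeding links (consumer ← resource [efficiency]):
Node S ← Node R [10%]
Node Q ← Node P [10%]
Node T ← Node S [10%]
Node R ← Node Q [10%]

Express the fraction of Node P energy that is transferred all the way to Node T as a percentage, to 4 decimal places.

0.0100%

Product of link efficiencies: 0.1 × 0.1 × 0.1 × 0.1 = 0.0001
As a percentage: 0.0001 × 100 = 0.0100%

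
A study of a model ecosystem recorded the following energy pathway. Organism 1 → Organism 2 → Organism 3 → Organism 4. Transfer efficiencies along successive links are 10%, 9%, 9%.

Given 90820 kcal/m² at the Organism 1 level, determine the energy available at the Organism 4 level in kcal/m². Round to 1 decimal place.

Organism 2: 90820 × 0.1 = 9082 kcal/m²
Organism 3: 9082 × 0.09 = 817.38 kcal/m²
Organism 4: 817.38 × 0.09 = 73.5642 kcal/m²

73.6 kcal/m²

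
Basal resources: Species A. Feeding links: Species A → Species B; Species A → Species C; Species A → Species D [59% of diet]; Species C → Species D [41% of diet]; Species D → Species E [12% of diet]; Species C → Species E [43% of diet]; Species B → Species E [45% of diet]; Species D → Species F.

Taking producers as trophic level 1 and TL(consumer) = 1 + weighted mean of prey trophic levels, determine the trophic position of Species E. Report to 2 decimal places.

3.05

Species B: 1 + 1 = 2
Species C: 1 + 1 = 2
Species D: 1 + (0.59×1 + 0.41×2) = 2.41
Species E: 1 + (0.12×2.41 + 0.43×2 + 0.45×2) = 3.0492
Species F: 1 + 2.41 = 3.41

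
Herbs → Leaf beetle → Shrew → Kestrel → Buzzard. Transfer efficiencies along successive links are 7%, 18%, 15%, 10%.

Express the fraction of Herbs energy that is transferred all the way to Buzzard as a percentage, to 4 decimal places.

Product of link efficiencies: 0.07 × 0.18 × 0.15 × 0.1 = 0.000189
As a percentage: 0.000189 × 100 = 0.0189%

0.0189%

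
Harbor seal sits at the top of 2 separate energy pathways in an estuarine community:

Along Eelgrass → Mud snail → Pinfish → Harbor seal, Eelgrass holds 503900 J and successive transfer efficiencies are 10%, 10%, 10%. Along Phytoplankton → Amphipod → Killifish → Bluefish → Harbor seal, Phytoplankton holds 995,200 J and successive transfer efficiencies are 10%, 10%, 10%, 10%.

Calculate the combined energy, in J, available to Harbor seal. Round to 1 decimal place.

603.4 J

Via Eelgrass: 503900 × 0.1 × 0.1 × 0.1 = 503.9 J
Via Phytoplankton: 995200 × 0.1 × 0.1 × 0.1 × 0.1 = 99.52 J
Total at Harbor seal: 503.9 + 99.52 = 603.42 J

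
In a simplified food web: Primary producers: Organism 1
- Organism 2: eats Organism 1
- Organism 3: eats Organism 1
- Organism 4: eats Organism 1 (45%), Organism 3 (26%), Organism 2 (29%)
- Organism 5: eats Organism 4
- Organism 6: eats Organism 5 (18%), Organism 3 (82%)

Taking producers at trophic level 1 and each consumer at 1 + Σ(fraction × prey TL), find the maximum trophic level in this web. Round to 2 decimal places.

3.55

Organism 2: 1 + 1 = 2
Organism 3: 1 + 1 = 2
Organism 4: 1 + (0.45×1 + 0.26×2 + 0.29×2) = 2.55
Organism 5: 1 + 2.55 = 3.55
Organism 6: 1 + (0.18×3.55 + 0.82×2) = 3.279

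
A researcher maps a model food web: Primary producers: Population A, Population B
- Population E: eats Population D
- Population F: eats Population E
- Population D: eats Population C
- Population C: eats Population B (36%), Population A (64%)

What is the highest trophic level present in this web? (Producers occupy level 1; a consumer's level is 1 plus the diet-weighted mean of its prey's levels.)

Population C: 1 + (0.36×1 + 0.64×1) = 2
Population D: 1 + 2 = 3
Population E: 1 + 3 = 4
Population F: 1 + 4 = 5

5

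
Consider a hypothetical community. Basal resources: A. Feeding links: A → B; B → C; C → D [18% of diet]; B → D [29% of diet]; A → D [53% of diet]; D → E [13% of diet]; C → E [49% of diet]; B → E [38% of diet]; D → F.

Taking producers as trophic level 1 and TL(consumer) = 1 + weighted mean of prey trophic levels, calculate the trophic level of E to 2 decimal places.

B: 1 + 1 = 2
C: 1 + 2 = 3
D: 1 + (0.18×3 + 0.29×2 + 0.53×1) = 2.65
E: 1 + (0.13×2.65 + 0.49×3 + 0.38×2) = 3.5745
F: 1 + 2.65 = 3.65

3.57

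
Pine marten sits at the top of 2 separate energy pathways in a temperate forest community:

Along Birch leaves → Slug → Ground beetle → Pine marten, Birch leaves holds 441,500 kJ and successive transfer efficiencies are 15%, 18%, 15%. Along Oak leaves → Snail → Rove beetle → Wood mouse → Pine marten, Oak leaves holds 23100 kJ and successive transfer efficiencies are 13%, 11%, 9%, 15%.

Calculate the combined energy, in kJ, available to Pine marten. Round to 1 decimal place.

1792.5 kJ

Via Birch leaves: 441500 × 0.15 × 0.18 × 0.15 = 1788.075 kJ
Via Oak leaves: 23100 × 0.13 × 0.11 × 0.09 × 0.15 = 4.459455 kJ
Total at Pine marten: 1788.075 + 4.459455 = 1792.534455 kJ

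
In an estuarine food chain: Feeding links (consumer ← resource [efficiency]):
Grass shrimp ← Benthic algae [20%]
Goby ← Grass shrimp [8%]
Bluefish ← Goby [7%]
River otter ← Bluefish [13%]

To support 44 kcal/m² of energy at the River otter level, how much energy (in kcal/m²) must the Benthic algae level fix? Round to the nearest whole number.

Cumulative transfer efficiency: 0.2 × 0.08 × 0.07 × 0.13 = 0.0001456
Benthic algae energy = 44 / 0.0001456 = 302198 kcal/m²

302198 kcal/m²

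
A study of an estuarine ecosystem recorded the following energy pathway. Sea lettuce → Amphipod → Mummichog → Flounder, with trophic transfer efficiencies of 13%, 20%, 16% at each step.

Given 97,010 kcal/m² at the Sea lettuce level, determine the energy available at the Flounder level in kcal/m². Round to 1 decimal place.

403.6 kcal/m²

Amphipod: 97010 × 0.13 = 12611.3 kcal/m²
Mummichog: 12611.3 × 0.2 = 2522.26 kcal/m²
Flounder: 2522.26 × 0.16 = 403.5616 kcal/m²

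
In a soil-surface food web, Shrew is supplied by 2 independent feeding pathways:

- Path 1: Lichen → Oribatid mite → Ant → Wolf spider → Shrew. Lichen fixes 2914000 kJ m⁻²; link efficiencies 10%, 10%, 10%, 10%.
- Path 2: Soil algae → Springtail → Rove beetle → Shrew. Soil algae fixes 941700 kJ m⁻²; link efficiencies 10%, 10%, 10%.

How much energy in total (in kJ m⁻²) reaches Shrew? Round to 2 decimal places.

1233.10 kJ m⁻²

Path 1: 2914000 × 0.1 × 0.1 × 0.1 × 0.1 = 291.4 kJ m⁻²
Path 2: 941700 × 0.1 × 0.1 × 0.1 = 941.7 kJ m⁻²
Total at Shrew: 291.4 + 941.7 = 1233.1 kJ m⁻²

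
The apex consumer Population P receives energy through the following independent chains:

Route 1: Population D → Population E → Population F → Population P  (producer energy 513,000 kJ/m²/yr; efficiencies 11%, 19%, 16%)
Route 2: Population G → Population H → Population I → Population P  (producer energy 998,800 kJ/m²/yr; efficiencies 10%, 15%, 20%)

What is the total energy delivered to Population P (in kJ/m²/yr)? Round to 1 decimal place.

Route 1: 513000 × 0.11 × 0.19 × 0.16 = 1715.472 kJ/m²/yr
Route 2: 998800 × 0.1 × 0.15 × 0.2 = 2996.4 kJ/m²/yr
Total at Population P: 1715.472 + 2996.4 = 4711.872 kJ/m²/yr

4711.9 kJ/m²/yr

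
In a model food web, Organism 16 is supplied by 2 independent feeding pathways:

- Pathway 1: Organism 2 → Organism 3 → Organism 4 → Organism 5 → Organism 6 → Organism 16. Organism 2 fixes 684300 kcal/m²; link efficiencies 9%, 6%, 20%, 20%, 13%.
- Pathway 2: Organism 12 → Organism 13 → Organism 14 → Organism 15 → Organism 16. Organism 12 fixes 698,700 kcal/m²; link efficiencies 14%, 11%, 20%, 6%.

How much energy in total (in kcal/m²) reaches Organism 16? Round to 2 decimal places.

148.33 kcal/m²

Pathway 1: 684300 × 0.09 × 0.06 × 0.2 × 0.2 × 0.13 = 19.215144 kcal/m²
Pathway 2: 698700 × 0.14 × 0.11 × 0.2 × 0.06 = 129.11976 kcal/m²
Total at Organism 16: 19.215144 + 129.11976 = 148.334904 kcal/m²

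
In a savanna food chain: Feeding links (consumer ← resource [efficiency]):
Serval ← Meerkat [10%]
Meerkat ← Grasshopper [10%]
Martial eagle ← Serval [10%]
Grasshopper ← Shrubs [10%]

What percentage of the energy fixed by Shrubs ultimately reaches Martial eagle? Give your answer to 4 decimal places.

0.0100%

Product of link efficiencies: 0.1 × 0.1 × 0.1 × 0.1 = 0.0001
As a percentage: 0.0001 × 100 = 0.0100%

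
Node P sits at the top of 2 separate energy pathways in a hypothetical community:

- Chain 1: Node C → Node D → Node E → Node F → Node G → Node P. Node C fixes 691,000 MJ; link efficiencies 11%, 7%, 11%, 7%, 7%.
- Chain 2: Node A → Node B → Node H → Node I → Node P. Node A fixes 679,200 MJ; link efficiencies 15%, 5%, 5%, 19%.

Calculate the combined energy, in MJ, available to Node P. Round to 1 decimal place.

Chain 1: 691000 × 0.11 × 0.07 × 0.11 × 0.07 × 0.07 = 2.8678573 MJ
Chain 2: 679200 × 0.15 × 0.05 × 0.05 × 0.19 = 48.393 MJ
Total at Node P: 2.8678573 + 48.393 = 51.2608573 MJ

51.3 MJ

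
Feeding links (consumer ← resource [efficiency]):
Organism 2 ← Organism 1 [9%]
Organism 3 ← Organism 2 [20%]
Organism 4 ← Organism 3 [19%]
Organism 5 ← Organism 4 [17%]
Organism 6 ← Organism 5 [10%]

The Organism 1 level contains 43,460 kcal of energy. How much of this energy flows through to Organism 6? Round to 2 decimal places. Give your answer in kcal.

Organism 2: 43460 × 0.09 = 3911.4 kcal
Organism 3: 3911.4 × 0.2 = 782.28 kcal
Organism 4: 782.28 × 0.19 = 148.6332 kcal
Organism 5: 148.6332 × 0.17 = 25.267644 kcal
Organism 6: 25.267644 × 0.1 = 2.5267644 kcal

2.53 kcal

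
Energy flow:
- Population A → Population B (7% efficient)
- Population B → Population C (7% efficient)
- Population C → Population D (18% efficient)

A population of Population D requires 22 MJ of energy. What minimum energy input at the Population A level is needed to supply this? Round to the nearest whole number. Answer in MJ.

Cumulative transfer efficiency: 0.07 × 0.07 × 0.18 = 0.000882
Population A energy = 22 / 0.000882 = 24943 MJ

24943 MJ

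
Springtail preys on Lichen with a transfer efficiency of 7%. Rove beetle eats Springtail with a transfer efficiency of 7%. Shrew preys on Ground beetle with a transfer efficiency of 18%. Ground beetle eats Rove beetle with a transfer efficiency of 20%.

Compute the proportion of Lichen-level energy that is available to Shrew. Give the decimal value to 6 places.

Product of link efficiencies: 0.07 × 0.07 × 0.2 × 0.18 = 0.0001764

0.000176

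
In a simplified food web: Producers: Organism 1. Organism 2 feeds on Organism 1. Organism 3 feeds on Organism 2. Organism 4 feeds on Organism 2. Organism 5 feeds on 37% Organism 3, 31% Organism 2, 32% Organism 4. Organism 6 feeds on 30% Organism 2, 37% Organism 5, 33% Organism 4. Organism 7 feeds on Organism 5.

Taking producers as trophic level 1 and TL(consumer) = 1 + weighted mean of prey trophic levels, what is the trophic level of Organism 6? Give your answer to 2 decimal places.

3.96

Organism 2: 1 + 1 = 2
Organism 3: 1 + 2 = 3
Organism 4: 1 + 2 = 3
Organism 5: 1 + (0.37×3 + 0.31×2 + 0.32×3) = 3.69
Organism 6: 1 + (0.3×2 + 0.37×3.69 + 0.33×3) = 3.9553
Organism 7: 1 + 3.69 = 4.69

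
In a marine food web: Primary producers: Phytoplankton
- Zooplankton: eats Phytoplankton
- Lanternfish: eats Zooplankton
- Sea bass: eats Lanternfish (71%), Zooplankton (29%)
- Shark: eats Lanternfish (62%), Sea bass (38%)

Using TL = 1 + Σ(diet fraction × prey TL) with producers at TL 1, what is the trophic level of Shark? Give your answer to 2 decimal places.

4.27

Zooplankton: 1 + 1 = 2
Lanternfish: 1 + 2 = 3
Sea bass: 1 + (0.71×3 + 0.29×2) = 3.71
Shark: 1 + (0.62×3 + 0.38×3.71) = 4.2698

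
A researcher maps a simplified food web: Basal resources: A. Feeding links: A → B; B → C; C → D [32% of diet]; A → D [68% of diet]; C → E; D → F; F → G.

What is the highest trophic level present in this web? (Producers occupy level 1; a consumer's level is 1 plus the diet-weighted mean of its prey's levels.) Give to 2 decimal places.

4.64

B: 1 + 1 = 2
C: 1 + 2 = 3
D: 1 + (0.32×3 + 0.68×1) = 2.64
E: 1 + 3 = 4
F: 1 + 2.64 = 3.64
G: 1 + 3.64 = 4.64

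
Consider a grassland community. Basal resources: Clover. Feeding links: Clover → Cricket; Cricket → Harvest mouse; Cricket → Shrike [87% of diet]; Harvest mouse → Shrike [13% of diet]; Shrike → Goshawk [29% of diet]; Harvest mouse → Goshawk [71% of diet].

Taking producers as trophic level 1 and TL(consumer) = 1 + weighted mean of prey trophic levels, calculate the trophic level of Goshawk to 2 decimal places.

4.04

Cricket: 1 + 1 = 2
Harvest mouse: 1 + 2 = 3
Shrike: 1 + (0.87×2 + 0.13×3) = 3.13
Goshawk: 1 + (0.29×3.13 + 0.71×3) = 4.0377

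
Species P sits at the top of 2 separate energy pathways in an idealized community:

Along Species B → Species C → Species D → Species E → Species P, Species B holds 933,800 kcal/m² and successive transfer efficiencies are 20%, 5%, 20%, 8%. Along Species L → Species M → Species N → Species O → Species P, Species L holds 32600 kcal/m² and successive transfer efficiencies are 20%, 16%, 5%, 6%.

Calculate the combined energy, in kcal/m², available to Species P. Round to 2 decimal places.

Via Species B: 933800 × 0.2 × 0.05 × 0.2 × 0.08 = 149.408 kcal/m²
Via Species L: 32600 × 0.2 × 0.16 × 0.05 × 0.06 = 3.1296 kcal/m²
Total at Species P: 149.408 + 3.1296 = 152.5376 kcal/m²

152.54 kcal/m²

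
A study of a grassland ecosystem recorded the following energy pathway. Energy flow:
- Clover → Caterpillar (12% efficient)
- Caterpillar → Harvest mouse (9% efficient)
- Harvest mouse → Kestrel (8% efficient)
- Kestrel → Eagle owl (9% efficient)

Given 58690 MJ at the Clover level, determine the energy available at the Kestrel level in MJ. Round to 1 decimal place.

Caterpillar: 58690 × 0.12 = 7042.8 MJ
Harvest mouse: 7042.8 × 0.09 = 633.852 MJ
Kestrel: 633.852 × 0.08 = 50.70816 MJ

50.7 MJ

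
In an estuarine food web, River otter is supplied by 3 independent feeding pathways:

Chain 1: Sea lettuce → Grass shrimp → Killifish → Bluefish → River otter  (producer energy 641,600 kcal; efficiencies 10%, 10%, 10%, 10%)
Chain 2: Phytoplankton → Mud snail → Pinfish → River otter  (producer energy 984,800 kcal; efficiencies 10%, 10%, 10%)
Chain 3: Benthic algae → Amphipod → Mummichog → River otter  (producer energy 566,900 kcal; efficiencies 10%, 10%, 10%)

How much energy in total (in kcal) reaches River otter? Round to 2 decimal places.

1615.86 kcal

Chain 1: 641600 × 0.1 × 0.1 × 0.1 × 0.1 = 64.16 kcal
Chain 2: 984800 × 0.1 × 0.1 × 0.1 = 984.8 kcal
Chain 3: 566900 × 0.1 × 0.1 × 0.1 = 566.9 kcal
Total at River otter: 64.16 + 984.8 + 566.9 = 1615.86 kcal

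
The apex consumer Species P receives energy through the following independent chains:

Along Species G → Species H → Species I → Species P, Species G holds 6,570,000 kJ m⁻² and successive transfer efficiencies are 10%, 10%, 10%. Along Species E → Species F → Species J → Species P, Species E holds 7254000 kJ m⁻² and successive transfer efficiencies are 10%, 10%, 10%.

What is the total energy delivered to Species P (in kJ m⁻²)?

Via Species G: 6570000 × 0.1 × 0.1 × 0.1 = 6570 kJ m⁻²
Via Species E: 7254000 × 0.1 × 0.1 × 0.1 = 7254 kJ m⁻²
Total at Species P: 6570 + 7254 = 13824 kJ m⁻²

13824 kJ m⁻²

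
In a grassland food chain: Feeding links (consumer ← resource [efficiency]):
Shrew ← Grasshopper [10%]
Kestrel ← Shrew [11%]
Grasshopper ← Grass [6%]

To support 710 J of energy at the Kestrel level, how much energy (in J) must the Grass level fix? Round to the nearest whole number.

1075758 J

Cumulative transfer efficiency: 0.06 × 0.1 × 0.11 = 0.00066
Grass energy = 710 / 0.00066 = 1075758 J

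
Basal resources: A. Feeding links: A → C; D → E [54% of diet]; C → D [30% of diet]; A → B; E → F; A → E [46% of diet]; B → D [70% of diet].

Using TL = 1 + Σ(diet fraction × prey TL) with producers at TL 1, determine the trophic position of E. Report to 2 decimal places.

B: 1 + 1 = 2
C: 1 + 1 = 2
D: 1 + (0.3×2 + 0.7×2) = 3
E: 1 + (0.46×1 + 0.54×3) = 3.08
F: 1 + 3.08 = 4.08

3.08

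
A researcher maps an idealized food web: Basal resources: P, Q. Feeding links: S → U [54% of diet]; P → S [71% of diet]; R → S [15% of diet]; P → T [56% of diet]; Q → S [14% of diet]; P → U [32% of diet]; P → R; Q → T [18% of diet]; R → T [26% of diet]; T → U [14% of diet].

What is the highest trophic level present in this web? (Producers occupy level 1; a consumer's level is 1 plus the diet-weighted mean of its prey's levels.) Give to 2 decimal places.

2.80

R: 1 + 1 = 2
S: 1 + (0.15×2 + 0.14×1 + 0.71×1) = 2.15
T: 1 + (0.26×2 + 0.56×1 + 0.18×1) = 2.26
U: 1 + (0.54×2.15 + 0.14×2.26 + 0.32×1) = 2.7974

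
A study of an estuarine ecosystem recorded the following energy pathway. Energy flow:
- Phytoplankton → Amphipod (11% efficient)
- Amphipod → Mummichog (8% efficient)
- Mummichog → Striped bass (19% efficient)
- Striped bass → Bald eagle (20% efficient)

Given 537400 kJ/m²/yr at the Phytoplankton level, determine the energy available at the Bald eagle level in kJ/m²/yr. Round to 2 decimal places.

Amphipod: 537400 × 0.11 = 59114 kJ/m²/yr
Mummichog: 59114 × 0.08 = 4729.12 kJ/m²/yr
Striped bass: 4729.12 × 0.19 = 898.5328 kJ/m²/yr
Bald eagle: 898.5328 × 0.2 = 179.70656 kJ/m²/yr

179.71 kJ/m²/yr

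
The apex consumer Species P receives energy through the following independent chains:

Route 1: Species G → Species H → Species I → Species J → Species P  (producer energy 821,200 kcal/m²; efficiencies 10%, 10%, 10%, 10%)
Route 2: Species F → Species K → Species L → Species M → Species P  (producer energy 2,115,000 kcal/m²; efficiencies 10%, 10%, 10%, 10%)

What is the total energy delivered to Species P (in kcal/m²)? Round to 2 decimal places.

Route 1: 821200 × 0.1 × 0.1 × 0.1 × 0.1 = 82.12 kcal/m²
Route 2: 2115000 × 0.1 × 0.1 × 0.1 × 0.1 = 211.5 kcal/m²
Total at Species P: 82.12 + 211.5 = 293.62 kcal/m²

293.62 kcal/m²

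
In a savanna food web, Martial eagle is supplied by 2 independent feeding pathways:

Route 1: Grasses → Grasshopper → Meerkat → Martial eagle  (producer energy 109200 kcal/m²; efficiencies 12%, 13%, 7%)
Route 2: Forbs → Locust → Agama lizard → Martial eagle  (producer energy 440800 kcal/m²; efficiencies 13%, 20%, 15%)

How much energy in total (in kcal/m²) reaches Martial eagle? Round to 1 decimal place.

Route 1: 109200 × 0.12 × 0.13 × 0.07 = 119.2464 kcal/m²
Route 2: 440800 × 0.13 × 0.2 × 0.15 = 1719.12 kcal/m²
Total at Martial eagle: 119.2464 + 1719.12 = 1838.3664 kcal/m²

1838.4 kcal/m²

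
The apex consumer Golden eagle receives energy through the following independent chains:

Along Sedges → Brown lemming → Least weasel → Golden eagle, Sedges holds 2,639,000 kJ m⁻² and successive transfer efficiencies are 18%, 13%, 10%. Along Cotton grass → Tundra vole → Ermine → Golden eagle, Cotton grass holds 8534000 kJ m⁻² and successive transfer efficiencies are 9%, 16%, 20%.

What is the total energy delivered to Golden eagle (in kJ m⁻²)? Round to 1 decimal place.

30753.2 kJ m⁻²

Via Sedges: 2639000 × 0.18 × 0.13 × 0.1 = 6175.26 kJ m⁻²
Via Cotton grass: 8534000 × 0.09 × 0.16 × 0.2 = 24577.92 kJ m⁻²
Total at Golden eagle: 6175.26 + 24577.92 = 30753.18 kJ m⁻²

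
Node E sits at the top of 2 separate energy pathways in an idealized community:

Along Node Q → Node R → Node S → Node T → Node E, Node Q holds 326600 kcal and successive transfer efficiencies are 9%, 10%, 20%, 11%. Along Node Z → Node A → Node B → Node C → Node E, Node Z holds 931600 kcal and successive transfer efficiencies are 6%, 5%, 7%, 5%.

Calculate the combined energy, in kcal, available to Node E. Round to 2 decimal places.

74.45 kcal

Via Node Q: 326600 × 0.09 × 0.1 × 0.2 × 0.11 = 64.6668 kcal
Via Node Z: 931600 × 0.06 × 0.05 × 0.07 × 0.05 = 9.7818 kcal
Total at Node E: 64.6668 + 9.7818 = 74.4486 kcal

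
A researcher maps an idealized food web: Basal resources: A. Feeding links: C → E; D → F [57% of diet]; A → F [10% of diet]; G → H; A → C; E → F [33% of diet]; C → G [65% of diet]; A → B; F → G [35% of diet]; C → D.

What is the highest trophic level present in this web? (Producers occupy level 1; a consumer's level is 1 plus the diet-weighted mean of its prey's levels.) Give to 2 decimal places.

4.63

B: 1 + 1 = 2
C: 1 + 1 = 2
D: 1 + 2 = 3
E: 1 + 2 = 3
F: 1 + (0.57×3 + 0.1×1 + 0.33×3) = 3.8
G: 1 + (0.65×2 + 0.35×3.8) = 3.63
H: 1 + 3.63 = 4.63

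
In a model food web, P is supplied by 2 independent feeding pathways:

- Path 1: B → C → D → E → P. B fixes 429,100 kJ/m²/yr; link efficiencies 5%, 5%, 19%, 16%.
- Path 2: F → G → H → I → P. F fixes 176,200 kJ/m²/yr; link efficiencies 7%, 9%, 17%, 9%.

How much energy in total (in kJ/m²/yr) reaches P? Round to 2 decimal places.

49.60 kJ/m²/yr

Path 1: 429100 × 0.05 × 0.05 × 0.19 × 0.16 = 32.6116 kJ/m²/yr
Path 2: 176200 × 0.07 × 0.09 × 0.17 × 0.09 = 16.983918 kJ/m²/yr
Total at P: 32.6116 + 16.983918 = 49.595518 kJ/m²/yr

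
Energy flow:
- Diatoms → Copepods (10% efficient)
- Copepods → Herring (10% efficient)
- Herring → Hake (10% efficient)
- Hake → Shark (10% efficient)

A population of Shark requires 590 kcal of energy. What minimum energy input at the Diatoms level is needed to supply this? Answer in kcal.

Cumulative transfer efficiency: 0.1 × 0.1 × 0.1 × 0.1 = 0.0001
Diatoms energy = 590 / 0.0001 = 5900000 kcal

5900000 kcal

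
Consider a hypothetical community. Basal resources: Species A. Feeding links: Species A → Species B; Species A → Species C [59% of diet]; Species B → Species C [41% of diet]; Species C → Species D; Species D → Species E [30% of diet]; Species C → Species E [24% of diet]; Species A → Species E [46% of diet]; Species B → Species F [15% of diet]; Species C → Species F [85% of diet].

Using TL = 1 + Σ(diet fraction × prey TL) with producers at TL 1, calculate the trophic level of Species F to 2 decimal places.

3.35

Species B: 1 + 1 = 2
Species C: 1 + (0.59×1 + 0.41×2) = 2.41
Species D: 1 + 2.41 = 3.41
Species E: 1 + (0.3×3.41 + 0.24×2.41 + 0.46×1) = 3.0614
Species F: 1 + (0.15×2 + 0.85×2.41) = 3.3485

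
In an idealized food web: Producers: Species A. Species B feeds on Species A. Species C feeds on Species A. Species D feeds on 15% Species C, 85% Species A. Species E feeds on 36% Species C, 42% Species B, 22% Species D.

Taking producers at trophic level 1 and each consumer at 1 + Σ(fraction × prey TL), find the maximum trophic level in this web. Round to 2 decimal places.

3.03

Species B: 1 + 1 = 2
Species C: 1 + 1 = 2
Species D: 1 + (0.15×2 + 0.85×1) = 2.15
Species E: 1 + (0.36×2 + 0.42×2 + 0.22×2.15) = 3.033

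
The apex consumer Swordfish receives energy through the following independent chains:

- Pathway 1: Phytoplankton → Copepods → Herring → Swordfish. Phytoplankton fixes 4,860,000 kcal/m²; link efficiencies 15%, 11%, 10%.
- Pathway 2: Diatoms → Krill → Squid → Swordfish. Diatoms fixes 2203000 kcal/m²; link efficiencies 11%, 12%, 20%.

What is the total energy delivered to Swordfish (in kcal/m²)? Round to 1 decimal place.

Pathway 1: 4860000 × 0.15 × 0.11 × 0.1 = 8019 kcal/m²
Pathway 2: 2203000 × 0.11 × 0.12 × 0.2 = 5815.92 kcal/m²
Total at Swordfish: 8019 + 5815.92 = 13834.92 kcal/m²

13834.9 kcal/m²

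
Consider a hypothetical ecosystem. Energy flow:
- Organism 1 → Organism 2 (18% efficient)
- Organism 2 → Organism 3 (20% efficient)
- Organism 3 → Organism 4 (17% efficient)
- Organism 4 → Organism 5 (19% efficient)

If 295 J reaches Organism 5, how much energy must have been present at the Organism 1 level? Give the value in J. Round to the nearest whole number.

253698 J

Cumulative transfer efficiency: 0.18 × 0.2 × 0.17 × 0.19 = 0.0011628
Organism 1 energy = 295 / 0.0011628 = 253698 J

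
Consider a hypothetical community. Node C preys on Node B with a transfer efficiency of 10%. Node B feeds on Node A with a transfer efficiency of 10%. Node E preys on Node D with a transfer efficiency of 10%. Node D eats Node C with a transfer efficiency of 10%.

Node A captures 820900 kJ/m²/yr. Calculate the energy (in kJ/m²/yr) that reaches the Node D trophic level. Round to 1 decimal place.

Node B: 820900 × 0.1 = 82090 kJ/m²/yr
Node C: 82090 × 0.1 = 8209 kJ/m²/yr
Node D: 8209 × 0.1 = 820.9 kJ/m²/yr

820.9 kJ/m²/yr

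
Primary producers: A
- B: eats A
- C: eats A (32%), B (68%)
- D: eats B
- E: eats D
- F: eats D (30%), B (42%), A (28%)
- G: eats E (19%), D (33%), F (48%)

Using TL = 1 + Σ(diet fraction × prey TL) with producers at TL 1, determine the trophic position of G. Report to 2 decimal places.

4.20

B: 1 + 1 = 2
C: 1 + (0.32×1 + 0.68×2) = 2.68
D: 1 + 2 = 3
E: 1 + 3 = 4
F: 1 + (0.3×3 + 0.42×2 + 0.28×1) = 3.02
G: 1 + (0.19×4 + 0.33×3 + 0.48×3.02) = 4.1996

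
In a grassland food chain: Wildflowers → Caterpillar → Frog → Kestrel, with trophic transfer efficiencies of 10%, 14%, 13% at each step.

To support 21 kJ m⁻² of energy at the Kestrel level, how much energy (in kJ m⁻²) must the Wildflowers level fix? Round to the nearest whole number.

11538 kJ m⁻²

Cumulative transfer efficiency: 0.1 × 0.14 × 0.13 = 0.00182
Wildflowers energy = 21 / 0.00182 = 11538 kJ m⁻²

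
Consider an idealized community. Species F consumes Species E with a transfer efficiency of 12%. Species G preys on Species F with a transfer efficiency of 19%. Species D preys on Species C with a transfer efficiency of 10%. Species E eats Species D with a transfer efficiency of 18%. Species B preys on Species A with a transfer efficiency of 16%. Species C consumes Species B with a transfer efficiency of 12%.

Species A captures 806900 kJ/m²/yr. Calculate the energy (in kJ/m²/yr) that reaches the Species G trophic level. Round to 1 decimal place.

6.4 kJ/m²/yr

Species B: 806900 × 0.16 = 129104 kJ/m²/yr
Species C: 129104 × 0.12 = 15492.48 kJ/m²/yr
Species D: 15492.48 × 0.1 = 1549.248 kJ/m²/yr
Species E: 1549.248 × 0.18 = 278.86464 kJ/m²/yr
Species F: 278.86464 × 0.12 = 33.4637568 kJ/m²/yr
Species G: 33.4637568 × 0.19 = 6.358113792 kJ/m²/yr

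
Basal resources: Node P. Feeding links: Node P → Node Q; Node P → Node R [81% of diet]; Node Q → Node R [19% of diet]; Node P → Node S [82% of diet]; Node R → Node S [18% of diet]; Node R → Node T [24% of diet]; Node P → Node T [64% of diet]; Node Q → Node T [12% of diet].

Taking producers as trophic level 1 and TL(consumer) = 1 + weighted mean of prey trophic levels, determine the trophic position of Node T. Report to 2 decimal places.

Node Q: 1 + 1 = 2
Node R: 1 + (0.81×1 + 0.19×2) = 2.19
Node S: 1 + (0.82×1 + 0.18×2.19) = 2.2142
Node T: 1 + (0.24×2.19 + 0.64×1 + 0.12×2) = 2.4056

2.41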